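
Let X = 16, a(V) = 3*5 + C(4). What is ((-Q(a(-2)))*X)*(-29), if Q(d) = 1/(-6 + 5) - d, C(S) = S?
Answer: -9280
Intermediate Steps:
a(V) = 19 (a(V) = 3*5 + 4 = 15 + 4 = 19)
Q(d) = -1 - d (Q(d) = 1/(-1) - d = -1 - d)
((-Q(a(-2)))*X)*(-29) = (-(-1 - 1*19)*16)*(-29) = (-(-1 - 19)*16)*(-29) = (-1*(-20)*16)*(-29) = (20*16)*(-29) = 320*(-29) = -9280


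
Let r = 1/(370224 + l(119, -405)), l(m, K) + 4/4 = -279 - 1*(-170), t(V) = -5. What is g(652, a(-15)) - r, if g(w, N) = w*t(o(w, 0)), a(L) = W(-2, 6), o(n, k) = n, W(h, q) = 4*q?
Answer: -1206571641/370114 ≈ -3260.0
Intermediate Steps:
l(m, K) = -110 (l(m, K) = -1 + (-279 - 1*(-170)) = -1 + (-279 + 170) = -1 - 109 = -110)
a(L) = 24 (a(L) = 4*6 = 24)
r = 1/370114 (r = 1/(370224 - 110) = 1/370114 ≈ 2.7019e-6)
g(w, N) = -5*w (g(w, N) = w*(-5) = -5*w)
g(652, a(-15)) - r = -5*652 - 1*1/370114 = -3260 - 1/370114 = -1206571641/370114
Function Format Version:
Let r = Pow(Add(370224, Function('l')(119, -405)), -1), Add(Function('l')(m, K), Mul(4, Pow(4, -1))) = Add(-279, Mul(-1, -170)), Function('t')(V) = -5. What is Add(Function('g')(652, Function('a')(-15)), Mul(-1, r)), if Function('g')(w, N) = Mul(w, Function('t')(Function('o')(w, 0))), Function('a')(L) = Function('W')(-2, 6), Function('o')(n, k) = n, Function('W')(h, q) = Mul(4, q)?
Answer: Rational(-1206571641, 370114) ≈ -3260.0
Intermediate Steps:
Function('l')(m, K) = -110 (Function('l')(m, K) = Add(-1, Add(-279, Mul(-1, -170))) = Add(-1, Add(-279, 170)) = Add(-1, -109) = -110)
Function('a')(L) = 24 (Function('a')(L) = Mul(4, 6) = 24)
r = Rational(1, 370114) (r = Pow(Add(370224, -110), -1) = Pow(370114, -1) = Rational(1, 370114) ≈ 2.7019e-6)
Function('g')(w, N) = Mul(-5, w) (Function('g')(w, N) = Mul(w, -5) = Mul(-5, w))
Add(Function('g')(652, Function('a')(-15)), Mul(-1, r)) = Add(Mul(-5, 652), Mul(-1, Rational(1, 370114))) = Add(-3260, Rational(-1, 370114)) = Rational(-1206571641, 370114)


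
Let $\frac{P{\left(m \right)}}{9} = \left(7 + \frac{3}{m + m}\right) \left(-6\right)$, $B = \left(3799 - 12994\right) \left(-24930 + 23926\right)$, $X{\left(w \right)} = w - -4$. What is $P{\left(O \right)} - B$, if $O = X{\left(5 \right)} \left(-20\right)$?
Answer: $- \frac{184643151}{20} \approx -9.2322 \cdot 10^{6}$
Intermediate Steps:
$X{\left(w \right)} = 4 + w$ ($X{\left(w \right)} = w + 4 = 4 + w$)
$B = 9231780$ ($B = \left(-9195\right) \left(-1004\right) = 9231780$)
$O = -180$ ($O = \left(4 + 5\right) \left(-20\right) = 9 \left(-20\right) = -180$)
$P{\left(m \right)} = -378 - \frac{81}{m}$ ($P{\left(m \right)} = 9 \left(7 + \frac{3}{m + m}\right) \left(-6\right) = 9 \left(7 + \frac{3}{2 m}\right) \left(-6\right) = 9 \left(-42 - \frac{9}{m}\right) = -378 - \frac{81}{m}$)
$P{\left(O \right)} - B = \left(-378 - \frac{81}{-180}\right) - 9231780 = \left(-378 - - \frac{9}{20}\right) - 9231780 = \left(-378 + \frac{9}{20}\right) - 9231780 = - \frac{7551}{20} - 9231780 = - \frac{184643151}{20}$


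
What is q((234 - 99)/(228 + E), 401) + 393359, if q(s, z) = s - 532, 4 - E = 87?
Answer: 11392010/29 ≈ 3.9283e+5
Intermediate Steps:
E = -83 (E = 4 - 1*87 = 4 - 87 = -83)
q(s, z) = -532 + s
q((234 - 99)/(228 + E), 401) + 393359 = (-532 + (234 - 99)/(228 - 83)) + 393359 = (-532 + 135/145) + 393359 = (-532 + 135*(1/145)) + 393359 = (-532 + 27/29) + 393359 = -15401/29 + 393359 = 11392010/29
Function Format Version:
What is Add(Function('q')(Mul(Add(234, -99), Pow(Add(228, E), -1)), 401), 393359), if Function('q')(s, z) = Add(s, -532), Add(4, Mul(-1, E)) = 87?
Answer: Rational(11392010, 29) ≈ 3.9283e+5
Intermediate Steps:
E = -83 (E = Add(4, Mul(-1, 87)) = Add(4, -87) = -83)
Function('q')(s, z) = Add(-532, s)
Add(Function('q')(Mul(Add(234, -99), Pow(Add(228, E), -1)), 401), 393359) = Add(Add(-532, Mul(Add(234, -99), Pow(Add(228, -83), -1))), 393359) = Add(Add(-532, Mul(135, Pow(145, -1))), 393359) = Add(Add(-532, Mul(135, Rational(1, 145))), 393359) = Add(Add(-532, Rational(27, 29)), 393359) = Add(Rational(-15401, 29), 393359) = Rational(11392010, 29)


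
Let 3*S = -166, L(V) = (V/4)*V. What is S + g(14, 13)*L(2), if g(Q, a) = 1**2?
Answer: -163/3 ≈ -54.333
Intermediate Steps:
L(V) = V**2/4 (L(V) = (V*(1/4))*V = (V/4)*V = V**2/4)
g(Q, a) = 1
S = -166/3 (S = (1/3)*(-166) = -166/3 ≈ -55.333)
S + g(14, 13)*L(2) = -166/3 + 1*((1/4)*2**2) = -166/3 + 1*((1/4)*4) = -166/3 + 1*1 = -166/3 + 1 = -163/3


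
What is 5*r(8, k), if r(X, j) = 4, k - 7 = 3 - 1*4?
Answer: 20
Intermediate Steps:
k = 6 (k = 7 + (3 - 1*4) = 7 + (3 - 4) = 7 - 1 = 6)
5*r(8, k) = 5*4 = 20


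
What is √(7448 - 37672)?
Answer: 4*I*√1889 ≈ 173.85*I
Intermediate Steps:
√(7448 - 37672) = √(-30224) = 4*I*√1889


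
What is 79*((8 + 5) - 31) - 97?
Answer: -1519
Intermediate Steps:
79*((8 + 5) - 31) - 97 = 79*(13 - 31) - 97 = 79*(-18) - 97 = -1422 - 97 = -1519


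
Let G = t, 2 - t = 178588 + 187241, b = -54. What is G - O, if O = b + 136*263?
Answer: -401541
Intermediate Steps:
t = -365827 (t = 2 - (178588 + 187241) = 2 - 1*365829 = 2 - 365829 = -365827)
G = -365827
O = 35714 (O = -54 + 136*263 = -54 + 35768 = 35714)
G - O = -365827 - 1*35714 = -365827 - 35714 = -401541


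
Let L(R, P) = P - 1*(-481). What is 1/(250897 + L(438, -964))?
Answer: 1/250414 ≈ 3.9934e-6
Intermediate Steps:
L(R, P) = 481 + P (L(R, P) = P + 481 = 481 + P)
1/(250897 + L(438, -964)) = 1/(250897 + (481 - 964)) = 1/(250897 - 483) = 1/250414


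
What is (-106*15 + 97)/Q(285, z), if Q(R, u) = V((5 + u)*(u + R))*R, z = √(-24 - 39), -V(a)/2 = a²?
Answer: 1493/(20520*(227 + 145*I*√7)²) ≈ -1.7625e-7 - 3.2095e-7*I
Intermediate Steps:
V(a) = -2*a²
z = 3*I*√7 (z = √(-63) = 3*I*√7 ≈ 7.9373*I)
Q(R, u) = -2*R*(5 + u)²*(R + u)² (Q(R, u) = (-2*(5 + u)²*(u + R)²)*R = (-2*(5 + u)²*(R + u)²)*R = -2*R*(5 + u)²*(R + u)²)
(-106*15 + 97)/Q(285, z) = (-106*15 + 97)/((-2*285*((3*I*√7)² + 5*285 + 5*(3*I*√7) + 285*(3*I*√7))²)) = (-1590 + 97)/((-2*285*(-63 + 1425 + 15*I*√7 + 855*I*√7)²)) = -1493*(-1/(570*(1362 + 870*I*√7)²)) = -(-1493)/(570*(1362 + 870*I*√7)²) = 1493/(570*(1362 + 870*I*√7)²)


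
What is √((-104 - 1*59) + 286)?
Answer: √123 ≈ 11.091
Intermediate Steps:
√((-104 - 1*59) + 286) = √((-104 - 59) + 286) = √(-163 + 286) = √123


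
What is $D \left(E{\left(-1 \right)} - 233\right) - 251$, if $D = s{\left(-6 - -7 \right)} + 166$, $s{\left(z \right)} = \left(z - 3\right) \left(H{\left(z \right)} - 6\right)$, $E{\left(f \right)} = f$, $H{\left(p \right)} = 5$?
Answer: $-39563$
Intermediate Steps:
$s{\left(z \right)} = 3 - z$ ($s{\left(z \right)} = \left(z - 3\right) \left(5 - 6\right) = \left(-3 + z\right) \left(-1\right) = 3 - z$)
$D = 168$ ($D = \left(3 - \left(-6 - -7\right)\right) + 166 = \left(3 - \left(-6 + 7\right)\right) + 166 = \left(3 - 1\right) + 166 = 2 + 166 = 168$)
$D \left(E{\left(-1 \right)} - 233\right) - 251 = 168 \left(-1 - 233\right) - 251 = 168 \left(-234\right) - 251 = -39312 - 251 = -39563$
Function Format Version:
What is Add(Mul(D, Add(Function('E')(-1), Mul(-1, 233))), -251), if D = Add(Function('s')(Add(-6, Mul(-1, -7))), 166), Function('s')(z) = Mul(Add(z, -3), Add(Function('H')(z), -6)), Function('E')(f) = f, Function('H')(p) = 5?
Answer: -39563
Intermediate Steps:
Function('s')(z) = Add(3, Mul(-1, z)) (Function('s')(z) = Mul(Add(z, -3), Add(5, -6)) = Mul(Add(-3, z), -1) = Add(3, Mul(-1, z)))
D = 168 (D = Add(Add(3, Mul(-1, Add(-6, Mul(-1, -7)))), 166) = Add(Add(3, Mul(-1, Add(-6, 7))), 166) = Add(Add(3, Mul(-1, 1)), 166) = Add(Add(3, -1), 166) = Add(2, 166) = 168)
Add(Mul(D, Add(Function('E')(-1), Mul(-1, 233))), -251) = Add(Mul(168, Add(-1, Mul(-1, 233))), -251) = Add(Mul(168, Add(-1, -233)), -251) = Add(Mul(168, -234), -251) = Add(-39312, -251) = -39563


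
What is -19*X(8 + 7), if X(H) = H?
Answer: -285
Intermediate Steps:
-19*X(8 + 7) = -19*(8 + 7) = -19*15 = -285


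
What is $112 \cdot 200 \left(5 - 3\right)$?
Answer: $44800$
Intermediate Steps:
$112 \cdot 200 \left(5 - 3\right) = 22400 \left(5 - 3\right) = 22400 \cdot 2 = 44800$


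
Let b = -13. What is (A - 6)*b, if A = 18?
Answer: -156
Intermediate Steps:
(A - 6)*b = (18 - 6)*(-13) = 12*(-13) = -156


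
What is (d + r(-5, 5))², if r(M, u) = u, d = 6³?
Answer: 48841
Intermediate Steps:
d = 216
(d + r(-5, 5))² = (216 + 5)² = 221² = 48841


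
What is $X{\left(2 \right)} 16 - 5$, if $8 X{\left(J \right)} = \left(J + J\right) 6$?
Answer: $43$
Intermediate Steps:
$X{\left(J \right)} = \frac{3 J}{2}$ ($X{\left(J \right)} = \frac{\left(J + J\right) 6}{8} = \frac{2 J 6}{8} = \frac{12 J}{8} = \frac{3 J}{2}$)
$X{\left(2 \right)} 16 - 5 = \frac{3}{2} \cdot 2 \cdot 16 - 5 = 3 \cdot 16 - 5 = 48 - 5 = 43$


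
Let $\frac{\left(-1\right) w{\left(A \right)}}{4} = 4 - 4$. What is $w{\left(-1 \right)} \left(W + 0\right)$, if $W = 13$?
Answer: $0$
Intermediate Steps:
$w{\left(A \right)} = 0$ ($w{\left(A \right)} = - 4 \left(4 - 4\right) = \left(-4\right) 0 = 0$)
$w{\left(-1 \right)} \left(W + 0\right) = 0 \left(13 + 0\right) = 0 \cdot 13 = 0$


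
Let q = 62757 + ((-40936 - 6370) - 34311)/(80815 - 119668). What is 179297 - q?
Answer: 4527847003/38853 ≈ 1.1654e+5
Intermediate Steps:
q = 2438379338/38853 (q = 62757 + (-47306 - 34311)/(-38853) = 62757 - 81617*(-1/38853) = 62757 + 81617/38853 = 2438379338/38853 ≈ 62759.)
179297 - q = 179297 - 1*2438379338/38853 = 179297 - 2438379338/38853 = 4527847003/38853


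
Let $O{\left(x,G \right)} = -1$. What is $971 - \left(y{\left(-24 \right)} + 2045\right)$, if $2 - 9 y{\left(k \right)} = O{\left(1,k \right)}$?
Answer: $- \frac{3223}{3} \approx -1074.3$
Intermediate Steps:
$y{\left(k \right)} = \frac{1}{3}$ ($y{\left(k \right)} = \frac{2}{9} - - \frac{1}{9} = \frac{2}{9} + \frac{1}{9} = \frac{1}{3}$)
$971 - \left(y{\left(-24 \right)} + 2045\right) = 971 - \left(\frac{1}{3} + 2045\right) = 971 - \frac{6136}{3} = - \frac{3223}{3}$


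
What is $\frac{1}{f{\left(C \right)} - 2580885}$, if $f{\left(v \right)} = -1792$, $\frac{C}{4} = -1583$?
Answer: $- \frac{1}{2582677} \approx -3.872 \cdot 10^{-7}$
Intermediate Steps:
$C = -6332$ ($C = 4 \left(-1583\right) = -6332$)
$\frac{1}{f{\left(C \right)} - 2580885} = \frac{1}{-1792 - 2580885} = \frac{1}{-2582677} = - \frac{1}{2582677}$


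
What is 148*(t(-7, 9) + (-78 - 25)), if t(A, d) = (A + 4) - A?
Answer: -14652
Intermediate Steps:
t(A, d) = 4 (t(A, d) = (4 + A) - A = 4)
148*(t(-7, 9) + (-78 - 25)) = 148*(4 + (-78 - 25)) = 148*(4 - 103) = 148*(-99) = -14652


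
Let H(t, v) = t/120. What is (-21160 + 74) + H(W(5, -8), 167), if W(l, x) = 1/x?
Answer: -20242561/960 ≈ -21086.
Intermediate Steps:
H(t, v) = t/120 (H(t, v) = t*(1/120) = t/120)
(-21160 + 74) + H(W(5, -8), 167) = (-21160 + 74) + (1/120)/(-8) = -21086 + (1/120)*(-⅛) = -21086 - 1/960 = -20242561/960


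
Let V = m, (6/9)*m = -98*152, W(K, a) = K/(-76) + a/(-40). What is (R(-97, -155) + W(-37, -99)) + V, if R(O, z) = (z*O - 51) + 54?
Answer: -5550309/760 ≈ -7303.0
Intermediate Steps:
W(K, a) = -a/40 - K/76 (W(K, a) = K*(-1/76) + a*(-1/40) = -K/76 - a/40 = -a/40 - K/76)
R(O, z) = 3 + O*z (R(O, z) = (O*z - 51) + 54 = (-51 + O*z) + 54 = 3 + O*z)
m = -22344 (m = 3*(-98*152)/2 = (3/2)*(-14896) = -22344)
V = -22344
(R(-97, -155) + W(-37, -99)) + V = ((3 - 97*(-155)) + (-1/40*(-99) - 1/76*(-37))) - 22344 = ((3 + 15035) + (99/40 + 37/76)) - 22344 = (15038 + 2251/760) - 22344 = 11431131/760 - 22344 = -5550309/760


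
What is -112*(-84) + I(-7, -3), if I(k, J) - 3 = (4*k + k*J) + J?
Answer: 9401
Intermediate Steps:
I(k, J) = 3 + J + 4*k + J*k (I(k, J) = 3 + ((4*k + k*J) + J) = 3 + ((4*k + J*k) + J) = 3 + (J + 4*k + J*k) = 3 + J + 4*k + J*k)
-112*(-84) + I(-7, -3) = -112*(-84) + (3 - 3 + 4*(-7) - 3*(-7)) = 9408 + (3 - 3 - 28 + 21) = 9408 - 7 = 9401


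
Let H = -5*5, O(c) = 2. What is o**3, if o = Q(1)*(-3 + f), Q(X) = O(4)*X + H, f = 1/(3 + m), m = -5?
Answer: 4173281/8 ≈ 5.2166e+5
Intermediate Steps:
f = -1/2 (f = 1/(3 - 5) = 1/(-2) = -1/2 ≈ -0.50000)
H = -25
Q(X) = -25 + 2*X (Q(X) = 2*X - 25 = -25 + 2*X)
o = 161/2 (o = (-25 + 2*1)*(-3 - 1/2) = (-25 + 2)*(-7/2) = -23*(-7/2) = 161/2 ≈ 80.500)
o**3 = (161/2)**3 = 4173281/8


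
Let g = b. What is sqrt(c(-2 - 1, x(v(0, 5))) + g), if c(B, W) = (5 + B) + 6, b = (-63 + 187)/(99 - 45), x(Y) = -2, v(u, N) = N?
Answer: sqrt(834)/9 ≈ 3.2088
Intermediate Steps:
b = 62/27 (b = 124/54 = 124*(1/54) = 62/27 ≈ 2.2963)
c(B, W) = 11 + B
g = 62/27 ≈ 2.2963
sqrt(c(-2 - 1, x(v(0, 5))) + g) = sqrt((11 + (-2 - 1)) + 62/27) = sqrt((11 - 3) + 62/27) = sqrt(8 + 62/27) = sqrt(278/27) = sqrt(834)/9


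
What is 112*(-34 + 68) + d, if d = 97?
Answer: 3905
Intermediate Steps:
112*(-34 + 68) + d = 112*(-34 + 68) + 97 = 112*34 + 97 = 3808 + 97 = 3905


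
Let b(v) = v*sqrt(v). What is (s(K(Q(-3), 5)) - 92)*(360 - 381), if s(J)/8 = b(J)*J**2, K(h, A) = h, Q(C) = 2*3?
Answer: 1932 - 36288*sqrt(6) ≈ -86955.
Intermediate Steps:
b(v) = v**(3/2)
Q(C) = 6
s(J) = 8*J**(7/2) (s(J) = 8*(J**(3/2)*J**2) = 8*J**(7/2))
(s(K(Q(-3), 5)) - 92)*(360 - 381) = (8*6**(7/2) - 92)*(360 - 381) = (8*(216*sqrt(6)) - 92)*(-21) = (1728*sqrt(6) - 92)*(-21) = (-92 + 1728*sqrt(6))*(-21) = 1932 - 36288*sqrt(6)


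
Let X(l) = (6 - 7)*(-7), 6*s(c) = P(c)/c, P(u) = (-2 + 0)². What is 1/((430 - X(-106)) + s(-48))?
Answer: 72/30455 ≈ 0.0023641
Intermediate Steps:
P(u) = 4 (P(u) = (-2)² = 4)
s(c) = 2/(3*c) (s(c) = (4/c)/6 = 2/(3*c))
X(l) = 7 (X(l) = -1*(-7) = 7)
1/((430 - X(-106)) + s(-48)) = 1/((430 - 1*7) + (⅔)/(-48)) = 1/((430 - 7) + (⅔)*(-1/48)) = 1/(423 - 1/72) = 1/(30455/72) = 72/30455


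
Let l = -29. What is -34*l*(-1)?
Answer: -986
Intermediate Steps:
-34*l*(-1) = -34*(-29)*(-1) = 986*(-1) = -986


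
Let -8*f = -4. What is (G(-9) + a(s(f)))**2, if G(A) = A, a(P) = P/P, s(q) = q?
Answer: 64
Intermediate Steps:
f = 1/2 (f = -1/8*(-4) = 1/2 ≈ 0.50000)
a(P) = 1
(G(-9) + a(s(f)))**2 = (-9 + 1)**2 = (-8)**2 = 64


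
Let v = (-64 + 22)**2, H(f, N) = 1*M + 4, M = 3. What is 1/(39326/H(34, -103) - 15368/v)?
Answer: 441/2473696 ≈ 0.00017828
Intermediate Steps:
H(f, N) = 7 (H(f, N) = 1*3 + 4 = 3 + 4 = 7)
v = 1764 (v = (-42)**2 = 1764)
1/(39326/H(34, -103) - 15368/v) = 1/(39326/7 - 15368/1764) = 1/(39326*(1/7) - 15368*1/1764) = 1/(5618 - 3842/441) = 1/(2473696/441) = 441/2473696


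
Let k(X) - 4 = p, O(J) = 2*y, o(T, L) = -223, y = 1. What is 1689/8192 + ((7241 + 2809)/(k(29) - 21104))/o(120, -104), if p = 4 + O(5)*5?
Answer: 4012154121/19260121088 ≈ 0.20831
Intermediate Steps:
O(J) = 2 (O(J) = 2*1 = 2)
p = 14 (p = 4 + 2*5 = 4 + 10 = 14)
k(X) = 18 (k(X) = 4 + 14 = 18)
1689/8192 + ((7241 + 2809)/(k(29) - 21104))/o(120, -104) = 1689/8192 + ((7241 + 2809)/(18 - 21104))/(-223) = 1689*(1/8192) + (10050/(-21086))*(-1/223) = 1689/8192 + (10050*(-1/21086))*(-1/223) = 1689/8192 - 5025/10543*(-1/223) = 1689/8192 + 5025/2351089 = 4012154121/19260121088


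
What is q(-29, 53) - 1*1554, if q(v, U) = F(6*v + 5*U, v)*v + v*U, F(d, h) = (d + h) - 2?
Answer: -4831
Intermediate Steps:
F(d, h) = -2 + d + h
q(v, U) = U*v + v*(-2 + 5*U + 7*v) (q(v, U) = (-2 + (6*v + 5*U) + v)*v + v*U = (-2 + (5*U + 6*v) + v)*v + U*v = (-2 + 5*U + 7*v)*v + U*v = v*(-2 + 5*U + 7*v) + U*v = U*v + v*(-2 + 5*U + 7*v))
q(-29, 53) - 1*1554 = -29*(-2 + 6*53 + 7*(-29)) - 1*1554 = -29*(-2 + 318 - 203) - 1554 = -29*113 - 1554 = -3277 - 1554 = -4831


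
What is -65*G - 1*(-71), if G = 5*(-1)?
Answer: 396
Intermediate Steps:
G = -5
-65*G - 1*(-71) = -65*(-5) - 1*(-71) = 325 + 71 = 396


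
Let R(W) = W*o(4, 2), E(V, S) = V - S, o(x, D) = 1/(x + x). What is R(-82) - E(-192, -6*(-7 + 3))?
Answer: 823/4 ≈ 205.75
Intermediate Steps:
o(x, D) = 1/(2*x)
R(W) = W/8 (R(W) = W*((½)/4) = W*((½)*(¼)) = W*(⅛) = W/8)
R(-82) - E(-192, -6*(-7 + 3)) = (⅛)*(-82) - (-192 - (-6)*(-7 + 3)) = -41/4 - (-192 - (-6)*(-4)) = -41/4 - (-192 - 1*24) = -41/4 - (-192 - 24) = -41/4 - 1*(-216) = -41/4 + 216 = 823/4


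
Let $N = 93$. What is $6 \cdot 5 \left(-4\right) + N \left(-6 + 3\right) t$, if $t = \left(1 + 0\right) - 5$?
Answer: $996$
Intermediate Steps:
$t = -4$ ($t = 1 - 5 = -4$)
$6 \cdot 5 \left(-4\right) + N \left(-6 + 3\right) t = 6 \cdot 5 \left(-4\right) + 93 \left(-6 + 3\right) \left(-4\right) = 30 \left(-4\right) + 93 \left(\left(-3\right) \left(-4\right)\right) = -120 + 93 \cdot 12 = -120 + 1116 = 996$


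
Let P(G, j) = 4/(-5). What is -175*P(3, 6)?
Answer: 140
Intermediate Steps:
P(G, j) = -⅘ (P(G, j) = 4*(-⅕) = -⅘)
-175*P(3, 6) = -175*(-⅘) = 140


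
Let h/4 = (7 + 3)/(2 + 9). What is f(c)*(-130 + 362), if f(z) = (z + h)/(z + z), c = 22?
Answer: 16356/121 ≈ 135.17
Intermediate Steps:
h = 40/11 (h = 4*((7 + 3)/(2 + 9)) = 4*(10/11) = 40/11 ≈ 3.6364)
f(z) = (40/11 + z)/(2*z) (f(z) = (z + 40/11)/(z + z) = (40/11 + z)/((2*z)) = (40/11 + z)*(1/(2*z)) = (40/11 + z)/(2*z))
f(c)*(-130 + 362) = ((1/22)*(40 + 11*22)/22)*(-130 + 362) = ((1/22)*(1/22)*(40 + 242))*232 = ((1/22)*(1/22)*282)*232 = (141/242)*232 = 16356/121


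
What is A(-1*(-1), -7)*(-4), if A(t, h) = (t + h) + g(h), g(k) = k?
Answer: 52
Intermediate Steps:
A(t, h) = t + 2*h (A(t, h) = (t + h) + h = (h + t) + h = t + 2*h)
A(-1*(-1), -7)*(-4) = (-1*(-1) + 2*(-7))*(-4) = (1 - 14)*(-4) = -13*(-4) = 52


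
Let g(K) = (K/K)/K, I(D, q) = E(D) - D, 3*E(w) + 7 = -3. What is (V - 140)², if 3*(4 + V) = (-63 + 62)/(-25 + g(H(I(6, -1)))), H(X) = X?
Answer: 92214254224/4447881 ≈ 20732.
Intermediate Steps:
E(w) = -10/3 (E(w) = -7/3 + (⅓)*(-3) = -7/3 - 1 = -10/3)
I(D, q) = -10/3 - D
g(K) = 1/K
V = -8408/2109 (V = -4 + ((-63 + 62)/(-25 + 1/(-10/3 - 1*6)))/3 = -4 + (-1/(-25 + 1/(-10/3 - 6)))/3 = -4 + (-1/(-25 + 1/(-28/3)))/3 = -4 + (-1/(-25 - 3/28))/3 = -4 + (-1/(-703/28))/3 = -4 + (-1*(-28/703))/3 = -4 + (⅓)*(28/703) = -4 + 28/2109 = -8408/2109 ≈ -3.9867)
(V - 140)² = (-8408/2109 - 140)² = (-303668/2109)² = 92214254224/4447881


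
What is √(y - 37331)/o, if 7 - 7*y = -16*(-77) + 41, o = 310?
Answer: I*√1838081/2170 ≈ 0.62477*I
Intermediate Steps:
y = -1266/7 (y = 1 - (-16*(-77) + 41)/7 = 1 - (1232 + 41)/7 = 1 - ⅐*1273 = 1 - 1273/7 = -1266/7 ≈ -180.86)
√(y - 37331)/o = √(-1266/7 - 37331)/310 = √(-262583/7)*(1/310) = (I*√1838081/7)*(1/310) = I*√1838081/2170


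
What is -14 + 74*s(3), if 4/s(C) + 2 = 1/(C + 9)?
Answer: -3874/23 ≈ -168.43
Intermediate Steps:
s(C) = 4/(-2 + 1/(9 + C)) (s(C) = 4/(-2 + 1/(C + 9)) = 4/(-2 + 1/(9 + C)))
-14 + 74*s(3) = -14 + 74*(4*(-9 - 1*3)/(17 + 2*3)) = -14 + 74*(4*(-9 - 3)/(17 + 6)) = -14 + 74*(4*(-12)/23) = -14 + 74*(4*(1/23)*(-12)) = -14 + 74*(-48/23) = -14 - 3552/23 = -3874/23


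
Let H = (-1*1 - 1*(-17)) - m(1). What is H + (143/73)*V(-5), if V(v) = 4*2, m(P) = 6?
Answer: 1874/73 ≈ 25.671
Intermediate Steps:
V(v) = 8
H = 10 (H = (-1*1 - 1*(-17)) - 1*6 = (-1 + 17) - 6 = 16 - 6 = 10)
H + (143/73)*V(-5) = 10 + (143/73)*8 = 10 + 1144/73 = 1874/73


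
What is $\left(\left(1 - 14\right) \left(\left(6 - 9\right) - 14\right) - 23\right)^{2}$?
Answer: $39204$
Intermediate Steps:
$\left(\left(1 - 14\right) \left(\left(6 - 9\right) - 14\right) - 23\right)^{2} = \left(- 13 \left(\left(6 - 9\right) - 14\right) - 23\right)^{2} = \left(- 13 \left(-3 - 14\right) - 23\right)^{2} = \left(\left(-13\right) \left(-17\right) - 23\right)^{2} = \left(221 - 23\right)^{2} = 198^{2} = 39204$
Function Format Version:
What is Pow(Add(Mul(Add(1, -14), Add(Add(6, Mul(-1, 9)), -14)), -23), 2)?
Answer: 39204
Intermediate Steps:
Pow(Add(Mul(Add(1, -14), Add(Add(6, Mul(-1, 9)), -14)), -23), 2) = Pow(Add(Mul(-13, Add(Add(6, -9), -14)), -23), 2) = Pow(Add(Mul(-13, Add(-3, -14)), -23), 2) = Pow(Add(Mul(-13, -17), -23), 2) = Pow(Add(221, -23), 2) = Pow(198, 2) = 39204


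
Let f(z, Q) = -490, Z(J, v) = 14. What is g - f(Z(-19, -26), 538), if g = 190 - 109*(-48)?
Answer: 5912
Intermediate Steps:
g = 5422 (g = 190 + 5232 = 5422)
g - f(Z(-19, -26), 538) = 5422 - 1*(-490) = 5422 + 490 = 5912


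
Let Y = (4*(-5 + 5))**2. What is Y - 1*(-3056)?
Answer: 3056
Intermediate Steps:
Y = 0 (Y = (4*0)**2 = 0**2 = 0)
Y - 1*(-3056) = 0 - 1*(-3056) = 0 + 3056 = 3056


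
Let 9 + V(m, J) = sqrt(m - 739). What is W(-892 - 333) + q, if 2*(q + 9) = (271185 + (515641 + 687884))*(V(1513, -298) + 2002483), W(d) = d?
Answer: 1476534215036 + 2212065*sqrt(86) ≈ 1.4766e+12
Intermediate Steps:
V(m, J) = -9 + sqrt(-739 + m) (V(m, J) = -9 + sqrt(m - 739) = -9 + sqrt(-739 + m))
q = 1476534216261 + 2212065*sqrt(86) (q = -9 + ((271185 + (515641 + 687884))*((-9 + sqrt(-739 + 1513)) + 2002483))/2 = -9 + ((271185 + 1203525)*((-9 + sqrt(774)) + 2002483))/2 = -9 + (1474710*((-9 + 3*sqrt(86)) + 2002483))/2 = -9 + (1474710*(2002474 + 3*sqrt(86)))/2 = -9 + (2953068432540 + 4424130*sqrt(86))/2 = -9 + (1476534216270 + 2212065*sqrt(86)) = 1476534216261 + 2212065*sqrt(86) ≈ 1.4766e+12)
W(-892 - 333) + q = (-892 - 333) + (1476534216261 + 2212065*sqrt(86)) = -1225 + (1476534216261 + 2212065*sqrt(86)) = 1476534215036 + 2212065*sqrt(86)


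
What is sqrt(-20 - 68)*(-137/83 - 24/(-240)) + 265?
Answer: 265 - 1287*I*sqrt(22)/415 ≈ 265.0 - 14.546*I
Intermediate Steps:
sqrt(-20 - 68)*(-137/83 - 24/(-240)) + 265 = sqrt(-88)*(-137*1/83 - 24*(-1/240)) + 265 = (2*I*sqrt(22))*(-137/83 + 1/10) + 265 = (2*I*sqrt(22))*(-1287/830) + 265 = -1287*I*sqrt(22)/415 + 265 = 265 - 1287*I*sqrt(22)/415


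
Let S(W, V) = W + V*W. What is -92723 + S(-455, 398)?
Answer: -274268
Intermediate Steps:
-92723 + S(-455, 398) = -92723 - 455*(1 + 398) = -92723 - 455*399 = -92723 - 181545 = -274268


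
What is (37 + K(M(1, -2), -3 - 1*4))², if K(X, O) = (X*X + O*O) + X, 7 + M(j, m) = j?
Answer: 13456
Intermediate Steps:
M(j, m) = -7 + j
K(X, O) = X + O² + X² (K(X, O) = (X² + O²) + X = (O² + X²) + X = X + O² + X²)
(37 + K(M(1, -2), -3 - 1*4))² = (37 + ((-7 + 1) + (-3 - 1*4)² + (-7 + 1)²))² = (37 + (-6 + (-3 - 4)² + (-6)²))² = (37 + (-6 + (-7)² + 36))² = (37 + (-6 + 49 + 36))² = (37 + 79)² = 116² = 13456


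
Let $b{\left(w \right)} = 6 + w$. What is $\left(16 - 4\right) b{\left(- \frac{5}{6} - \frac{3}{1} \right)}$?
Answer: $26$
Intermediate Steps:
$\left(16 - 4\right) b{\left(- \frac{5}{6} - \frac{3}{1} \right)} = \left(16 - 4\right) \left(6 - \left(3 + \frac{5}{6}\right)\right) = 12 \left(6 - \frac{23}{6}\right) = 12 \cdot \frac{13}{6} = 26$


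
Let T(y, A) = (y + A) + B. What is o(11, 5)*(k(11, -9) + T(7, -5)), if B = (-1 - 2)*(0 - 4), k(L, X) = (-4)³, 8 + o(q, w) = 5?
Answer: 150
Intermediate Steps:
o(q, w) = -3 (o(q, w) = -8 + 5 = -3)
k(L, X) = -64
B = 12 (B = -3*(-4) = 12)
T(y, A) = 12 + A + y (T(y, A) = (y + A) + 12 = (A + y) + 12 = 12 + A + y)
o(11, 5)*(k(11, -9) + T(7, -5)) = -3*(-64 + (12 - 5 + 7)) = -3*(-64 + 14) = -3*(-50) = 150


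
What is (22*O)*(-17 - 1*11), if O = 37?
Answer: -22792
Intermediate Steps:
(22*O)*(-17 - 1*11) = (22*37)*(-17 - 1*11) = 814*(-17 - 11) = 814*(-28) = -22792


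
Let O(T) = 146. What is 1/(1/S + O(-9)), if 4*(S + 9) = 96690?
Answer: 48327/7055744 ≈ 0.0068493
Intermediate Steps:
S = 48327/2 (S = -9 + (1/4)*96690 = -9 + 48345/2 = 48327/2 ≈ 24164.)
1/(1/S + O(-9)) = 1/(1/(48327/2) + 146) = 1/(2/48327 + 146) = 1/(7055744/48327) = 48327/7055744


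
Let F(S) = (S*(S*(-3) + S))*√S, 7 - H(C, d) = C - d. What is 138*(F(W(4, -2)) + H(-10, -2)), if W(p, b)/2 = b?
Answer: 2070 - 8832*I ≈ 2070.0 - 8832.0*I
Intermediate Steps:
W(p, b) = 2*b
H(C, d) = 7 + d - C (H(C, d) = 7 - (C - d) = 7 + (d - C) = 7 + d - C)
F(S) = -2*S^(5/2) (F(S) = (S*(-3*S + S))*√S = (S*(-2*S))*√S = (-2*S²)*√S = -2*S^(5/2))
138*(F(W(4, -2)) + H(-10, -2)) = 138*(-2*32*I + (7 - 2 - 1*(-10))) = 138*(-64*I + (7 - 2 + 10)) = 138*(-64*I + 15) = 138*(15 - 64*I) = 2070 - 8832*I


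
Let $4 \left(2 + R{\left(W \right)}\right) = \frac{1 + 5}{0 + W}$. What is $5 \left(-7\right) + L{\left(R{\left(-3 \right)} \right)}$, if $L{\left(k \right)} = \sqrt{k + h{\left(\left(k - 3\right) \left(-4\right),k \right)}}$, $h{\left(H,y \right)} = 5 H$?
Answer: $-35 + \frac{\sqrt{430}}{2} \approx -24.632$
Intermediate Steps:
$R{\left(W \right)} = -2 + \frac{3}{2 W}$ ($R{\left(W \right)} = -2 + \frac{\left(1 + 5\right) \frac{1}{0 + W}}{4} = -2 + \frac{6 \frac{1}{W}}{4} = -2 + \frac{3}{2 W}$)
$L{\left(k \right)} = \sqrt{60 - 19 k}$ ($L{\left(k \right)} = \sqrt{k + 5 \left(k - 3\right) \left(-4\right)} = \sqrt{k + 5 \left(-3 + k\right) \left(-4\right)} = \sqrt{k + 5 \left(12 - 4 k\right)} = \sqrt{k - \left(-60 + 20 k\right)} = \sqrt{60 - 19 k}$)
$5 \left(-7\right) + L{\left(R{\left(-3 \right)} \right)} = 5 \left(-7\right) + \sqrt{60 - 19 \left(-2 + \frac{3}{2 \left(-3\right)}\right)} = -35 + \sqrt{60 - 19 \left(-2 + \frac{3}{2} \left(- \frac{1}{3}\right)\right)} = -35 + \sqrt{60 - 19 \left(-2 - \frac{1}{2}\right)} = -35 + \sqrt{60 - - \frac{95}{2}} = -35 + \sqrt{60 + \frac{95}{2}} = -35 + \sqrt{\frac{215}{2}} = -35 + \frac{\sqrt{430}}{2}$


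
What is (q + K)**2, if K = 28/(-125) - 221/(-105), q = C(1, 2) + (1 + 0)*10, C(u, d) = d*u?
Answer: 1327654969/6890625 ≈ 192.68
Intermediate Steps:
q = 12 (q = 2*1 + (1 + 0)*10 = 2 + 1*10 = 2 + 10 = 12)
K = 4937/2625 (K = 28*(-1/125) - 221*(-1/105) = -28/125 + 221/105 = 4937/2625 ≈ 1.8808)
(q + K)**2 = (12 + 4937/2625)**2 = (36437/2625)**2 = 1327654969/6890625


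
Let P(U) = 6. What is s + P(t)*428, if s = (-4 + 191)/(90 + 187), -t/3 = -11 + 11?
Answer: 711523/277 ≈ 2568.7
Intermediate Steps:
t = 0 (t = -3*(-11 + 11) = -3*0 = 0)
s = 187/277 ≈ 0.67509
s + P(t)*428 = 187/277 + 6*428 = 187/277 + 2568 = 711523/277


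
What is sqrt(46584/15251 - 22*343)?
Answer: I*sqrt(1754436332962)/15251 ≈ 86.85*I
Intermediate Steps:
sqrt(46584/15251 - 22*343) = sqrt(46584*(1/15251) - 7546) = sqrt(46584/15251 - 7546) = sqrt(-115037462/15251) = I*sqrt(1754436332962)/15251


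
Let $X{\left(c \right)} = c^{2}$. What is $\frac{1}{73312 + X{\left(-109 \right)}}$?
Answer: $\frac{1}{85193} \approx 1.1738 \cdot 10^{-5}$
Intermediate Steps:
$\frac{1}{73312 + X{\left(-109 \right)}} = \frac{1}{73312 + \left(-109\right)^{2}} = \frac{1}{73312 + 11881} = \frac{1}{85193}$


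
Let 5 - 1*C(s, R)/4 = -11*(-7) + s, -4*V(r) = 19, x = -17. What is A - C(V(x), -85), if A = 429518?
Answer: 429787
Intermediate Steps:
V(r) = -19/4 (V(r) = -¼*19 = -19/4)
C(s, R) = -288 - 4*s (C(s, R) = 20 - 4*(-11*(-7) + s) = 20 - 4*(77 + s) = 20 + (-308 - 4*s) = -288 - 4*s)
A - C(V(x), -85) = 429518 - (-288 - 4*(-19/4)) = 429518 - (-288 + 19) = 429518 - 1*(-269) = 429518 + 269 = 429787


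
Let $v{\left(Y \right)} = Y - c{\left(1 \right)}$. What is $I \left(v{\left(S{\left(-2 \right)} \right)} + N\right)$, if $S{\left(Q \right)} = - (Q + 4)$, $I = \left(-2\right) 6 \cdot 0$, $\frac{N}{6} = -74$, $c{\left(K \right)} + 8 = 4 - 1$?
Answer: $0$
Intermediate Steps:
$c{\left(K \right)} = -5$ ($c{\left(K \right)} = -8 + \left(4 - 1\right) = -8 + 3 = -5$)
$N = -444$ ($N = 6 \left(-74\right) = -444$)
$I = 0$ ($I = \left(-12\right) 0 = 0$)
$S{\left(Q \right)} = -4 - Q$ ($S{\left(Q \right)} = - (4 + Q) = -4 - Q$)
$v{\left(Y \right)} = 5 + Y$ ($v{\left(Y \right)} = Y - -5 = Y + 5 = 5 + Y$)
$I \left(v{\left(S{\left(-2 \right)} \right)} + N\right) = 0 \left(\left(5 - 2\right) - 444\right) = 0 \left(3 - 444\right) = 0 \left(-441\right) = 0$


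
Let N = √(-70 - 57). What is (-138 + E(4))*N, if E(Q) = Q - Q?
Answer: -138*I*√127 ≈ -1555.2*I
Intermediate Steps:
N = I*√127 (N = √(-127) = I*√127 ≈ 11.269*I)
E(Q) = 0
(-138 + E(4))*N = (-138 + 0)*(I*√127) = -138*I*√127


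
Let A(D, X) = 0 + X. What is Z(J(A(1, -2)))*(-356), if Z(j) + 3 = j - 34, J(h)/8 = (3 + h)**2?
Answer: 10324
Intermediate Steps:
A(D, X) = X
J(h) = 8*(3 + h)**2
Z(j) = -37 + j (Z(j) = -3 + (j - 34) = -3 + (-34 + j) = -37 + j)
Z(J(A(1, -2)))*(-356) = (-37 + 8*(3 - 2)**2)*(-356) = (-37 + 8*1**2)*(-356) = (-37 + 8*1)*(-356) = (-37 + 8)*(-356) = -29*(-356) = 10324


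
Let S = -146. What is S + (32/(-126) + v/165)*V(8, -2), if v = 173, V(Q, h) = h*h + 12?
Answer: -461842/3465 ≈ -133.29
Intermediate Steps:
V(Q, h) = 12 + h² (V(Q, h) = h² + 12 = 12 + h²)
S + (32/(-126) + v/165)*V(8, -2) = -146 + (32/(-126) + 173/165)*(12 + (-2)²) = -146 + (32*(-1/126) + 173*(1/165))*(12 + 4) = -146 + (-16/63 + 173/165)*16 = -146 + (2753/3465)*16 = -146 + 44048/3465 = -461842/3465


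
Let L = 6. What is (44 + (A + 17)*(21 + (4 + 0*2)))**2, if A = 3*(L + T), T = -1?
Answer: 712336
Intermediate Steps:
A = 15 (A = 3*(6 - 1) = 3*5 = 15)
(44 + (A + 17)*(21 + (4 + 0*2)))**2 = (44 + (15 + 17)*(21 + (4 + 0*2)))**2 = (44 + 32*(21 + (4 + 0)))**2 = (44 + 32*(21 + 4))**2 = (44 + 32*25)**2 = (44 + 800)**2 = 844**2 = 712336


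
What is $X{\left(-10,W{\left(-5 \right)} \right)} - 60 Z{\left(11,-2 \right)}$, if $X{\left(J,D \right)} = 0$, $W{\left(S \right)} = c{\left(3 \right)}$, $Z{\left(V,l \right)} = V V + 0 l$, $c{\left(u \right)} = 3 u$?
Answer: $-7260$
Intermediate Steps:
$Z{\left(V,l \right)} = V^{2}$ ($Z{\left(V,l \right)} = V^{2} + 0 = V^{2}$)
$W{\left(S \right)} = 9$ ($W{\left(S \right)} = 3 \cdot 3 = 9$)
$X{\left(-10,W{\left(-5 \right)} \right)} - 60 Z{\left(11,-2 \right)} = 0 - 60 \cdot 11^{2} = 0 - 7260 = -7260$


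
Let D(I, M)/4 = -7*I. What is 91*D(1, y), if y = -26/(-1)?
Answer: -2548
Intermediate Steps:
y = 26 (y = -26*(-1) = 26)
D(I, M) = -28*I (D(I, M) = 4*(-7*I) = -28*I)
91*D(1, y) = 91*(-28*1) = 91*(-28) = -2548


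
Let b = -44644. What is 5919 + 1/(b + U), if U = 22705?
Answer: 129856940/21939 ≈ 5919.0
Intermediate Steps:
5919 + 1/(b + U) = 5919 + 1/(-44644 + 22705) = 5919 + 1/(-21939) = 5919 - 1/21939 = 129856940/21939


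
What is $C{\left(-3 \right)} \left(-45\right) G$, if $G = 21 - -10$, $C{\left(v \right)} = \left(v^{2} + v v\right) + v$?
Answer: $-20925$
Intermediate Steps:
$C{\left(v \right)} = v + 2 v^{2}$ ($C{\left(v \right)} = \left(v^{2} + v^{2}\right) + v = 2 v^{2} + v = v + 2 v^{2}$)
$G = 31$ ($G = 21 + 10 = 31$)
$C{\left(-3 \right)} \left(-45\right) G = - 3 \left(1 + 2 \left(-3\right)\right) \left(-45\right) 31 = - 3 \left(1 - 6\right) \left(-45\right) 31 = \left(-3\right) \left(-5\right) \left(-45\right) 31 = 15 \left(-45\right) 31 = \left(-675\right) 31 = -20925$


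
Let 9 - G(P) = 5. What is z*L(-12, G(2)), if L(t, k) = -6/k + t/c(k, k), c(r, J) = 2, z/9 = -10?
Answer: 675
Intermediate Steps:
z = -90 (z = 9*(-10) = -90)
G(P) = 4 (G(P) = 9 - 1*5 = 9 - 5 = 4)
L(t, k) = t/2 - 6/k (L(t, k) = -6/k + t/2 = t/2 - 6/k)
z*L(-12, G(2)) = -90*((1/2)*(-12) - 6/4) = -90*(-6 - 6*1/4) = -90*(-6 - 3/2) = -90*(-15/2) = 675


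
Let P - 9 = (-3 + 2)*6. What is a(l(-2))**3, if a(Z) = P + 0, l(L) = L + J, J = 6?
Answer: 27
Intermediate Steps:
P = 3 (P = 9 + (-3 + 2)*6 = 9 - 1*6 = 9 - 6 = 3)
l(L) = 6 + L (l(L) = L + 6 = 6 + L)
a(Z) = 3 (a(Z) = 3 + 0 = 3)
a(l(-2))**3 = 3**3 = 27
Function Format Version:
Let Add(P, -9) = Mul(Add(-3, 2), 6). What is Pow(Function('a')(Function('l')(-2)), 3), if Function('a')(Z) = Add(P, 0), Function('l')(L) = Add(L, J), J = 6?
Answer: 27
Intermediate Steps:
P = 3 (P = Add(9, Mul(Add(-3, 2), 6)) = Add(9, Mul(-1, 6)) = Add(9, -6) = 3)
Function('l')(L) = Add(6, L) (Function('l')(L) = Add(L, 6) = Add(6, L))
Function('a')(Z) = 3 (Function('a')(Z) = Add(3, 0) = 3)
Pow(Function('a')(Function('l')(-2)), 3) = Pow(3, 3) = 27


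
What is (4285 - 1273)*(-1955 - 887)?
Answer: -8560104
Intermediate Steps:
(4285 - 1273)*(-1955 - 887) = 3012*(-2842) = -8560104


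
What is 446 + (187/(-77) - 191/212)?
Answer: 656923/1484 ≈ 442.67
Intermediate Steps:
446 + (187/(-77) - 191/212) = 446 + (187*(-1/77) - 191*1/212) = 446 + (-17/7 - 191/212) = 446 - 4941/1484 = 656923/1484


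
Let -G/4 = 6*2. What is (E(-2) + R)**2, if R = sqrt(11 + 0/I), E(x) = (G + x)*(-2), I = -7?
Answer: (100 + sqrt(11))**2 ≈ 10674.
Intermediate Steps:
G = -48 (G = -24*2 = -4*12 = -48)
E(x) = 96 - 2*x (E(x) = (-48 + x)*(-2) = 96 - 2*x)
R = sqrt(11) (R = sqrt(11 + 0/(-7)) = sqrt(11 + 0*(-1/7)) = sqrt(11 + 0) = sqrt(11) ≈ 3.3166)
(E(-2) + R)**2 = ((96 - 2*(-2)) + sqrt(11))**2 = ((96 + 4) + sqrt(11))**2 = (100 + sqrt(11))**2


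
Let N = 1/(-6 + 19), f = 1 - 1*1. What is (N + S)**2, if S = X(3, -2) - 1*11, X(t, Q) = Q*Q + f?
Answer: 8100/169 ≈ 47.929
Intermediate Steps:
f = 0 (f = 1 - 1 = 0)
X(t, Q) = Q**2 (X(t, Q) = Q*Q + 0 = Q**2 + 0 = Q**2)
S = -7 (S = (-2)**2 - 1*11 = 4 - 11 = -7)
N = 1/13 ≈ 0.076923
(N + S)**2 = (1/13 - 7)**2 = (-90/13)**2 = 8100/169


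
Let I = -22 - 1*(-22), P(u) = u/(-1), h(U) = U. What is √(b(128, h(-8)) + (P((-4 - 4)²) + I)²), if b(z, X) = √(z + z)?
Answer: 4*√257 ≈ 64.125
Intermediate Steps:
b(z, X) = √2*√z (b(z, X) = √(2*z) = √2*√z)
P(u) = -u (P(u) = u*(-1) = -u)
I = 0 (I = -22 + 22 = 0)
√(b(128, h(-8)) + (P((-4 - 4)²) + I)²) = √(√2*√128 + (-(-4 - 4)² + 0)²) = √(√2*(8*√2) + (-1*(-8)² + 0)²) = √(16 + (-1*64 + 0)²) = √(16 + (-64 + 0)²) = √(16 + (-64)²) = √(16 + 4096) = √4112 = 4*√257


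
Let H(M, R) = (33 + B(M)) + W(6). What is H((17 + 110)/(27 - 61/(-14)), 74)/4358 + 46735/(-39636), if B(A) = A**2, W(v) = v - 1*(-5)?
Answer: -19395150425821/16644704542524 ≈ -1.1652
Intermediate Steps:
W(v) = 5 + v (W(v) = v + 5 = 5 + v)
H(M, R) = 44 + M**2 (H(M, R) = (33 + M**2) + (5 + 6) = (33 + M**2) + 11 = 44 + M**2)
H((17 + 110)/(27 - 61/(-14)), 74)/4358 + 46735/(-39636) = (44 + ((17 + 110)/(27 - 61/(-14)))**2)/4358 + 46735/(-39636) = (44 + (127/(27 - 61*(-1/14)))**2)*(1/4358) + 46735*(-1/39636) = (44 + (127/(27 + 61/14))**2)*(1/4358) - 46735/39636 = (44 + (127/(439/14))**2)*(1/4358) - 46735/39636 = (44 + (127*(14/439))**2)*(1/4358) - 46735/39636 = (44 + (1778/439)**2)*(1/4358) - 46735/39636 = (44 + 3161284/192721)*(1/4358) - 46735/39636 = (11641008/192721)*(1/4358) - 46735/39636 = 5820504/419939059 - 46735/39636 = -19395150425821/16644704542524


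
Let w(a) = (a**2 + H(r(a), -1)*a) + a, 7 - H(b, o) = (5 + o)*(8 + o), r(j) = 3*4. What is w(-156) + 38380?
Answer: 65836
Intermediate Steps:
r(j) = 12
H(b, o) = 7 - (5 + o)*(8 + o)
w(a) = a**2 - 20*a (w(a) = (a**2 + (-33 - 1*(-1)**2 - 13*(-1))*a) + a = (a**2 + (-33 - 1*1 + 13)*a) + a = (a**2 + (-33 - 1 + 13)*a) + a = (a**2 - 21*a) + a = a**2 - 20*a)
w(-156) + 38380 = -156*(-20 - 156) + 38380 = -156*(-176) + 38380 = 27456 + 38380 = 65836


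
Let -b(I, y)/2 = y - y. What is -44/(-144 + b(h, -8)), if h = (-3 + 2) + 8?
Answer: 11/36 ≈ 0.30556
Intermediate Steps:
h = 7 (h = -1 + 8 = 7)
b(I, y) = 0 (b(I, y) = -2*(y - y) = -2*0 = 0)
-44/(-144 + b(h, -8)) = -44/(-144 + 0) = -44/(-144) = -44*(-1/144) = 11/36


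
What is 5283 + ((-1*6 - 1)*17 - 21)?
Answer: 5143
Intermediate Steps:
5283 + ((-1*6 - 1)*17 - 21) = 5283 + ((-6 - 1)*17 - 21) = 5283 + (-7*17 - 21) = 5283 + (-119 - 21) = 5283 - 140 = 5143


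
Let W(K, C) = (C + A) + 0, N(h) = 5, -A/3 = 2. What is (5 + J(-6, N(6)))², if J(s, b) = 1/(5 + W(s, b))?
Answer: 441/16 ≈ 27.563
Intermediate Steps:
A = -6 (A = -3*2 = -6)
W(K, C) = -6 + C (W(K, C) = (C - 6) + 0 = (-6 + C) + 0 = -6 + C)
J(s, b) = 1/(-1 + b) (J(s, b) = 1/(5 + (-6 + b)) = 1/(-1 + b))
(5 + J(-6, N(6)))² = (5 + 1/(-1 + 5))² = (5 + 1/4)² = (5 + ¼)² = (21/4)² = 441/16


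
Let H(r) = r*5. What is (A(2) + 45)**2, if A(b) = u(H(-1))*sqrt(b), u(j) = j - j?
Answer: 2025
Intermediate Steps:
H(r) = 5*r
u(j) = 0
A(b) = 0 (A(b) = 0*sqrt(b) = 0)
(A(2) + 45)**2 = (0 + 45)**2 = 45**2 = 2025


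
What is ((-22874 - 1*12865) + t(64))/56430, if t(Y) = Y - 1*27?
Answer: -17851/28215 ≈ -0.63268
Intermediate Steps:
t(Y) = -27 + Y (t(Y) = Y - 27 = -27 + Y)
((-22874 - 1*12865) + t(64))/56430 = ((-22874 - 1*12865) + (-27 + 64))/56430 = ((-22874 - 12865) + 37)*(1/56430) = (-35739 + 37)*(1/56430) = -35702*1/56430 = -17851/28215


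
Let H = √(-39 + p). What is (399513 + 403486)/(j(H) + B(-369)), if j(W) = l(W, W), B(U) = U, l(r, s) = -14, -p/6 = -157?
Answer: -802999/383 ≈ -2096.6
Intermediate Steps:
p = 942 (p = -6*(-157) = 942)
H = √903 (H = √(-39 + 942) = √903 ≈ 30.050)
j(W) = -14
(399513 + 403486)/(j(H) + B(-369)) = (399513 + 403486)/(-14 - 369) = 802999/(-383) = 802999*(-1/383) = -802999/383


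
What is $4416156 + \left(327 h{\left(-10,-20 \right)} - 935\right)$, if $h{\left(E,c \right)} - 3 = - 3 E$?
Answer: $4426012$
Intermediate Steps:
$h{\left(E,c \right)} = 3 - 3 E$
$4416156 + \left(327 h{\left(-10,-20 \right)} - 935\right) = 4416156 - \left(935 - 327 \left(3 - -30\right)\right) = 4416156 - \left(935 - 327 \left(3 + 30\right)\right) = 4416156 + \left(327 \cdot 33 - 935\right) = 4416156 + \left(10791 - 935\right) = 4416156 + 9856 = 4426012$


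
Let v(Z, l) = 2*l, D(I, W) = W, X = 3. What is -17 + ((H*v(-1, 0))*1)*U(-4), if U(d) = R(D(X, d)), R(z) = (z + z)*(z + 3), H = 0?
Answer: -17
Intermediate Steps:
R(z) = 2*z*(3 + z) (R(z) = (2*z)*(3 + z) = 2*z*(3 + z))
U(d) = 2*d*(3 + d)
-17 + ((H*v(-1, 0))*1)*U(-4) = -17 + ((0*(2*0))*1)*(2*(-4)*(3 - 4)) = -17 + ((0*0)*1)*(2*(-4)*(-1)) = -17 + (0*1)*8 = -17 + 0*8 = -17 + 0 = -17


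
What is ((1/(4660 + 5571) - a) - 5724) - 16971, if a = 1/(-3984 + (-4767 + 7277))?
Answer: -342251799625/15080494 ≈ -22695.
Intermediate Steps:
a = -1/1474 (a = 1/(-3984 + 2510) = 1/(-1474) = -1/1474 ≈ -0.00067843)
((1/(4660 + 5571) - a) - 5724) - 16971 = ((1/(4660 + 5571) - 1*(-1/1474)) - 5724) - 16971 = ((1/10231 + 1/1474) - 5724) - 16971 = (11705/15080494 - 5724) - 16971 = -86320735951/15080494 - 16971 = -342251799625/15080494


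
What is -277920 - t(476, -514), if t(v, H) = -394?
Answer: -277526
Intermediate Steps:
-277920 - t(476, -514) = -277920 - 1*(-394) = -277920 + 394 = -277526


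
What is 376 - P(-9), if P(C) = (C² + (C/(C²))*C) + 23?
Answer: 271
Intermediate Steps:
P(C) = 24 + C² (P(C) = (C² + (C/C²)*C) + 23 = (C² + C/C) + 23 = (C² + 1) + 23 = (1 + C²) + 23 = 24 + C²)
376 - P(-9) = 376 - (24 + (-9)²) = 376 - (24 + 81) = 376 - 1*105 = 376 - 105 = 271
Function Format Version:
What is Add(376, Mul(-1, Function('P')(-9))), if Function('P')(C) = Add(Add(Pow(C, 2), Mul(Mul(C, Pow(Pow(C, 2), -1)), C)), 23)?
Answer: 271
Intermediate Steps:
Function('P')(C) = Add(24, Pow(C, 2)) (Function('P')(C) = Add(Add(Pow(C, 2), Mul(Mul(C, Pow(C, -2)), C)), 23) = Add(Add(Pow(C, 2), Mul(Pow(C, -1), C)), 23) = Add(Add(Pow(C, 2), 1), 23) = Add(Add(1, Pow(C, 2)), 23) = Add(24, Pow(C, 2)))
Add(376, Mul(-1, Function('P')(-9))) = Add(376, Mul(-1, Add(24, Pow(-9, 2)))) = Add(376, Mul(-1, Add(24, 81))) = Add(376, Mul(-1, 105)) = Add(376, -105) = 271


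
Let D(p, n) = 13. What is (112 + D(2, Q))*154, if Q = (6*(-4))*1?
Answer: 19250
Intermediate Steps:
Q = -24 (Q = -24*1 = -24)
(112 + D(2, Q))*154 = (112 + 13)*154 = 125*154 = 19250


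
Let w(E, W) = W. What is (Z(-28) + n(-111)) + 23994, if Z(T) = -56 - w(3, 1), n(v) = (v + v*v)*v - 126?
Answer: -1331499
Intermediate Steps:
n(v) = -126 + v*(v + v²) (n(v) = (v + v²)*v - 126 = v*(v + v²) - 126 = -126 + v*(v + v²))
Z(T) = -57 (Z(T) = -56 - 1*1 = -56 - 1 = -57)
(Z(-28) + n(-111)) + 23994 = (-57 + (-126 + (-111)² + (-111)³)) + 23994 = (-57 + (-126 + 12321 - 1367631)) + 23994 = (-57 - 1355436) + 23994 = -1355493 + 23994 = -1331499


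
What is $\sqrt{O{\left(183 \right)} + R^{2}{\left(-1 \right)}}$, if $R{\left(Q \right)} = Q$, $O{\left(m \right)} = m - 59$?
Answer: $5 \sqrt{5} \approx 11.18$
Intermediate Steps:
$O{\left(m \right)} = -59 + m$
$\sqrt{O{\left(183 \right)} + R^{2}{\left(-1 \right)}} = \sqrt{\left(-59 + 183\right) + \left(-1\right)^{2}} = \sqrt{124 + 1} = \sqrt{125} = 5 \sqrt{5}$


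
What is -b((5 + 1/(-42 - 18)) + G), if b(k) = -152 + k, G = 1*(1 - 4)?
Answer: 9001/60 ≈ 150.02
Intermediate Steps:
G = -3 (G = 1*(-3) = -3)
-b((5 + 1/(-42 - 18)) + G) = -(-152 + ((5 + 1/(-42 - 18)) - 3)) = -(-152 + ((5 + 1/(-60)) - 3)) = -(-152 + ((5 - 1/60) - 3)) = -(-152 + (299/60 - 3)) = -(-152 + 119/60) = -1*(-9001/60) = 9001/60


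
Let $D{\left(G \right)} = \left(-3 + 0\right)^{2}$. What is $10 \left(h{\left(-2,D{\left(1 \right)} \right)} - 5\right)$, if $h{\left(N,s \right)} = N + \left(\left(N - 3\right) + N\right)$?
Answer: $-140$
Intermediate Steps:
$D{\left(G \right)} = 9$ ($D{\left(G \right)} = \left(-3\right)^{2} = 9$)
$h{\left(N,s \right)} = -3 + 3 N$ ($h{\left(N,s \right)} = N + \left(\left(-3 + N\right) + N\right) = N + \left(-3 + 2 N\right) = -3 + 3 N$)
$10 \left(h{\left(-2,D{\left(1 \right)} \right)} - 5\right) = 10 \left(\left(-3 + 3 \left(-2\right)\right) - 5\right) = 10 \left(\left(-3 - 6\right) - 5\right) = 10 \left(-9 - 5\right) = 10 \left(-14\right) = -140$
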